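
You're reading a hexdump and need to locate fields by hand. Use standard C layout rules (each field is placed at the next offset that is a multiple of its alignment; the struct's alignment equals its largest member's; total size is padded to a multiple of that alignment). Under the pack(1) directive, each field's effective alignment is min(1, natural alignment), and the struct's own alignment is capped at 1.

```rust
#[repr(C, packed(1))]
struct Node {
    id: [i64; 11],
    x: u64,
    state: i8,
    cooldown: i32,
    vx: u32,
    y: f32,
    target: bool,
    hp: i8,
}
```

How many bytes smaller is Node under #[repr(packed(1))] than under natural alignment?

natural layout:
  id at 0 (size 88, align 8) → ends 88
  x at 88 (size 8, align 8) → ends 96
  state at 96 (size 1, align 1) → ends 97
  pad 3 to align 4 for cooldown
  cooldown at 100 (size 4, align 4) → ends 104
  vx at 104 (size 4, align 4) → ends 108
  y at 108 (size 4, align 4) → ends 112
  target at 112 (size 1, align 1) → ends 113
  hp at 113 (size 1, align 1) → ends 114
  tail pad 6 to reach multiple of 8
  total 120 bytes, alignment 8
packed(1) layout:
  id at 0 (size 88, align 1) → ends 88
  x at 88 (size 8, align 1) → ends 96
  state at 96 (size 1, align 1) → ends 97
  cooldown at 97 (size 4, align 1) → ends 101
  vx at 101 (size 4, align 1) → ends 105
  y at 105 (size 4, align 1) → ends 109
  target at 109 (size 1, align 1) → ends 110
  hp at 110 (size 1, align 1) → ends 111
  total 111 bytes, alignment 1
120 − 111 = 9

9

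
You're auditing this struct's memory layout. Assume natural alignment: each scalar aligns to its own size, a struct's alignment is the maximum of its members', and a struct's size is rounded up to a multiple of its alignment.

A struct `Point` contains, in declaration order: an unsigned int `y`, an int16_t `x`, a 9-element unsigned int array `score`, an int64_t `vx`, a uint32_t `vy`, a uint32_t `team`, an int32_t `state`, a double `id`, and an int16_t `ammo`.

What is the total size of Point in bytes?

88 bytes

0..4  y  (4B, 4-aligned)
4..6  x  (2B, 2-aligned)
6..8  -- padding (2B)
8..44  score  (36B, 4-aligned)
44..48  -- padding (4B)
48..56  vx  (8B, 8-aligned)
56..60  vy  (4B, 4-aligned)
60..64  team  (4B, 4-aligned)
64..68  state  (4B, 4-aligned)
68..72  -- padding (4B)
72..80  id  (8B, 8-aligned)
80..82  ammo  (2B, 2-aligned)
82..88  -- tail padding (6B)
sizeof = 88, alignof = 8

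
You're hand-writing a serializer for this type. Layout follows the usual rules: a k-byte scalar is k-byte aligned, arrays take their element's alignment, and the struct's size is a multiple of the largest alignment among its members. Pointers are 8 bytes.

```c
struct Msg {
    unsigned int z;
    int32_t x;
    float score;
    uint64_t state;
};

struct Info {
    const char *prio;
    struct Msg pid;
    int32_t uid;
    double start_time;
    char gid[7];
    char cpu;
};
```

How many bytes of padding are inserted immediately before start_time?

4

Msg: z at 0 (size 4, align 4) → ends 4; x at 4 (size 4, align 4) → ends 8; score at 8 (size 4, align 4) → ends 12; pad 4 to align 8 for state; state at 16 (size 8, align 8) → ends 24; total 24 bytes, alignment 8
prio at 0 (size 8, align 8) → ends 8
pid at 8 (size 24, align 8) → ends 32
uid at 32 (size 4, align 4) → ends 36
pad 4 to align 8 for start_time
start_time at 40 (size 8, align 8) → ends 48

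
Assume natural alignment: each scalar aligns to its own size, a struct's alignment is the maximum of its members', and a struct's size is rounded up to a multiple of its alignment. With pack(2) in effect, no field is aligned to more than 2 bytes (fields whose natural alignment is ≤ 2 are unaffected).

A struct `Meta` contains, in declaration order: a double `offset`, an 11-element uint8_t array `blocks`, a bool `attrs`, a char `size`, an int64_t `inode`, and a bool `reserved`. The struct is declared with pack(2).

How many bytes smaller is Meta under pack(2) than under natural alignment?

natural layout:
  @0: offset [8B, align 8] → 8
  @8: blocks [11B, align 1] → 19
  @19: attrs [1B, align 1] → 20
  @20: size [1B, align 1] → 21
  +3 pad (align 8)
  @24: inode [8B, align 8] → 32
  @32: reserved [1B, align 1] → 33
  +7 tail pad (align 8)
  size 40, align 8
packed(2) layout:
  @0: offset [8B, align 2] → 8
  @8: blocks [11B, align 1] → 19
  @19: attrs [1B, align 1] → 20
  @20: size [1B, align 1] → 21
  +1 pad (align 2)
  @22: inode [8B, align 2] → 30
  @30: reserved [1B, align 1] → 31
  +1 tail pad (align 2)
  size 32, align 2
40 − 32 = 8

8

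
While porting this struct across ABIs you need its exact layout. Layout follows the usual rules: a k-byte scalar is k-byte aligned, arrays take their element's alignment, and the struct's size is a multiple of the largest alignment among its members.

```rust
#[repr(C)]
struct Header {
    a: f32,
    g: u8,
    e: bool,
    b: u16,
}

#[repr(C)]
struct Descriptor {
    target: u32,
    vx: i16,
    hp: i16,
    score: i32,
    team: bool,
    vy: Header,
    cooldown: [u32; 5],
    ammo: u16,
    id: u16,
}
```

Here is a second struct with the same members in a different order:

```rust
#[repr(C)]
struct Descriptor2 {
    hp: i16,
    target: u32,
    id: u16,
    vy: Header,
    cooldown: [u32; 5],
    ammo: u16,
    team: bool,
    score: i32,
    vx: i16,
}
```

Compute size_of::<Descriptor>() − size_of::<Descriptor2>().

Header: @0: a [4B, align 4] → 4; @4: g [1B, align 1] → 5; @5: e [1B, align 1] → 6; @6: b [2B, align 2] → 8; size 8, align 4
@0: target [4B, align 4] → 4
@4: vx [2B, align 2] → 6
@6: hp [2B, align 2] → 8
@8: score [4B, align 4] → 12
@12: team [1B, align 1] → 13
+3 pad (align 4)
@16: vy [8B, align 4] → 24
@24: cooldown [20B, align 4] → 44
@44: ammo [2B, align 2] → 46
@46: id [2B, align 2] → 48
size 48, align 4
— Descriptor2 —
@0: hp [2B, align 2] → 2
+2 pad (align 4)
@4: target [4B, align 4] → 8
@8: id [2B, align 2] → 10
+2 pad (align 4)
@12: vy [8B, align 4] → 20
@20: cooldown [20B, align 4] → 40
@40: ammo [2B, align 2] → 42
@42: team [1B, align 1] → 43
+1 pad (align 4)
@44: score [4B, align 4] → 48
@48: vx [2B, align 2] → 50
+2 tail pad (align 4)
size 52, align 4
48 − 52 = -4

-4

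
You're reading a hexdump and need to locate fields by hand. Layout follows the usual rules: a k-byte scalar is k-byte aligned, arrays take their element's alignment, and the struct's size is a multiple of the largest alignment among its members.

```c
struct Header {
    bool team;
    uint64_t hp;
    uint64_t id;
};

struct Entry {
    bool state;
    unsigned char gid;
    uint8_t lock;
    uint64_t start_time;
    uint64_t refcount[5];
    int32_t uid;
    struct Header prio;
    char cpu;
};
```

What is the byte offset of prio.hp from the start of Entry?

Header: team at 0 (size 1, align 1) → ends 1; pad 7 to align 8 for hp; hp at 8 (size 8, align 8) → ends 16; id at 16 (size 8, align 8) → ends 24; total 24 bytes, alignment 8
state at 0 (size 1, align 1) → ends 1
gid at 1 (size 1, align 1) → ends 2
lock at 2 (size 1, align 1) → ends 3
pad 5 to align 8 for start_time
start_time at 8 (size 8, align 8) → ends 16
refcount at 16 (size 40, align 8) → ends 56
uid at 56 (size 4, align 4) → ends 60
pad 4 to align 8 for prio
prio at 64 (size 24, align 8) → ends 88
within Header: hp at 8
64 + 8 = 72

72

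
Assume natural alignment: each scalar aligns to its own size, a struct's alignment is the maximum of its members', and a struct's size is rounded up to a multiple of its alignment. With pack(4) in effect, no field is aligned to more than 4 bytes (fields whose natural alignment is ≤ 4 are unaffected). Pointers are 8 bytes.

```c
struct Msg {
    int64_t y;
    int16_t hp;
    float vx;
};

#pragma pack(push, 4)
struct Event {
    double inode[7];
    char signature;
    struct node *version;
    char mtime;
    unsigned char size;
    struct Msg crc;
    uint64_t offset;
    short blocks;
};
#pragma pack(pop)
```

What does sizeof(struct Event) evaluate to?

Msg: 0..8  y  (8B, 8-aligned); 8..10  hp  (2B, 2-aligned); 10..12  -- padding (2B); 12..16  vx  (4B, 4-aligned); sizeof = 16, alignof = 8
0..56  inode  (56B, 4-aligned)
56..57  signature  (1B, 1-aligned)
57..60  -- padding (3B)
60..68  version  (8B, 4-aligned)
68..69  mtime  (1B, 1-aligned)
69..70  size  (1B, 1-aligned)
70..72  -- padding (2B)
72..88  crc  (16B, 4-aligned)
88..96  offset  (8B, 4-aligned)
96..98  blocks  (2B, 2-aligned)
98..100  -- tail padding (2B)
sizeof = 100, alignof = 4

100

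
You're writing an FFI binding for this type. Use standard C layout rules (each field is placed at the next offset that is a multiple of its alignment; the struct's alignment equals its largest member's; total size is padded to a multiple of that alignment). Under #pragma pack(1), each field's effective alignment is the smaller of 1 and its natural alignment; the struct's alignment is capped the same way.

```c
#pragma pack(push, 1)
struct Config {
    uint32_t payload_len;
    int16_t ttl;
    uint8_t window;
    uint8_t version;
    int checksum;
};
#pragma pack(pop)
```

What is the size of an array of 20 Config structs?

0..4  payload_len  (4B, 1-aligned)
4..6  ttl  (2B, 1-aligned)
6..7  window  (1B, 1-aligned)
7..8  version  (1B, 1-aligned)
8..12  checksum  (4B, 1-aligned)
sizeof = 12, alignof = 1
array of 20: 20 × 12 = 240

240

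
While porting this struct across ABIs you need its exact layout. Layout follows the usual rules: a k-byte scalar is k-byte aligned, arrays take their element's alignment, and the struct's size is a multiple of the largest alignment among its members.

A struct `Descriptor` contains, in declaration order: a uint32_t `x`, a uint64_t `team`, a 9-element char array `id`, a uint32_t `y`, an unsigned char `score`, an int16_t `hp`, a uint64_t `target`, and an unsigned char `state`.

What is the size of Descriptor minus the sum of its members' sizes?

19

x at 0 (size 4, align 4) → ends 4
pad 4 to align 8 for team
team at 8 (size 8, align 8) → ends 16
id at 16 (size 9, align 1) → ends 25
pad 3 to align 4 for y
y at 28 (size 4, align 4) → ends 32
score at 32 (size 1, align 1) → ends 33
pad 1 to align 2 for hp
hp at 34 (size 2, align 2) → ends 36
pad 4 to align 8 for target
target at 40 (size 8, align 8) → ends 48
state at 48 (size 1, align 1) → ends 49
tail pad 7 to reach multiple of 8
total 56 bytes, alignment 8
data bytes 37, size 56 → padding 19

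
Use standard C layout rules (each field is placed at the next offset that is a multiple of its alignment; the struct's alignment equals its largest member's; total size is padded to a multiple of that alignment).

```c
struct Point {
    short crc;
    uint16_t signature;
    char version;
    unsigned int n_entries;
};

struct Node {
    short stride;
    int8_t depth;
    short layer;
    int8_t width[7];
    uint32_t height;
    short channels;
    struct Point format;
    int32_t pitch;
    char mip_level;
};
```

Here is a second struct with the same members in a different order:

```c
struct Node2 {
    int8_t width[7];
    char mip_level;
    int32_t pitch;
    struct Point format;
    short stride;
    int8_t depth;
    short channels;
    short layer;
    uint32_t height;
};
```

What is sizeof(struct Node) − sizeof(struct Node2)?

8

Point: crc at 0 (size 2, align 2) → ends 2; signature at 2 (size 2, align 2) → ends 4; version at 4 (size 1, align 1) → ends 5; pad 3 to align 4 for n_entries; n_entries at 8 (size 4, align 4) → ends 12; total 12 bytes, alignment 4
stride at 0 (size 2, align 2) → ends 2
depth at 2 (size 1, align 1) → ends 3
pad 1 to align 2 for layer
layer at 4 (size 2, align 2) → ends 6
width at 6 (size 7, align 1) → ends 13
pad 3 to align 4 for height
height at 16 (size 4, align 4) → ends 20
channels at 20 (size 2, align 2) → ends 22
pad 2 to align 4 for format
format at 24 (size 12, align 4) → ends 36
pitch at 36 (size 4, align 4) → ends 40
mip_level at 40 (size 1, align 1) → ends 41
tail pad 3 to reach multiple of 4
total 44 bytes, alignment 4
— Node2 —
width at 0 (size 7, align 1) → ends 7
mip_level at 7 (size 1, align 1) → ends 8
pitch at 8 (size 4, align 4) → ends 12
format at 12 (size 12, align 4) → ends 24
stride at 24 (size 2, align 2) → ends 26
depth at 26 (size 1, align 1) → ends 27
pad 1 to align 2 for channels
channels at 28 (size 2, align 2) → ends 30
layer at 30 (size 2, align 2) → ends 32
height at 32 (size 4, align 4) → ends 36
total 36 bytes, alignment 4
44 − 36 = 8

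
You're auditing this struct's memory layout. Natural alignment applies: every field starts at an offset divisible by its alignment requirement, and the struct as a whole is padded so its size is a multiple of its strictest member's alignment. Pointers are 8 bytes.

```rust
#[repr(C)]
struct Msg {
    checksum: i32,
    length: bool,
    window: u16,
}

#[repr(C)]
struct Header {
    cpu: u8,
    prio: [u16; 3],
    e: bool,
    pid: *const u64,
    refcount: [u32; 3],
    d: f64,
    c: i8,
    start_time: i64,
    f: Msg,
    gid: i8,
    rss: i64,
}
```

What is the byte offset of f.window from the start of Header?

Msg: 0..4  checksum  (4B, 4-aligned); 4..5  length  (1B, 1-aligned); 5..6  -- padding (1B); 6..8  window  (2B, 2-aligned); sizeof = 8, alignof = 4
0..1  cpu  (1B, 1-aligned)
1..2  -- padding (1B)
2..8  prio  (6B, 2-aligned)
8..9  e  (1B, 1-aligned)
9..16  -- padding (7B)
16..24  pid  (8B, 8-aligned)
24..36  refcount  (12B, 4-aligned)
36..40  -- padding (4B)
40..48  d  (8B, 8-aligned)
48..49  c  (1B, 1-aligned)
49..56  -- padding (7B)
56..64  start_time  (8B, 8-aligned)
64..72  f  (8B, 4-aligned)
within Msg: window at 6
64 + 6 = 70

70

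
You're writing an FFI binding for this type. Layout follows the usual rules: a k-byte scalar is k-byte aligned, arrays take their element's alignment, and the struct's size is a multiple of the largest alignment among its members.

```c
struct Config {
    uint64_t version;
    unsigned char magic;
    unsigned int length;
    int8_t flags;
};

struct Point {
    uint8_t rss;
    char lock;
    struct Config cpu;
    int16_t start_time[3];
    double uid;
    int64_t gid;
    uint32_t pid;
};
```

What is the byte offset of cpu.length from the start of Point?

Config: 0..8  version  (8B, 8-aligned); 8..9  magic  (1B, 1-aligned); 9..12  -- padding (3B); 12..16  length  (4B, 4-aligned); 16..17  flags  (1B, 1-aligned); 17..24  -- tail padding (7B); sizeof = 24, alignof = 8
0..1  rss  (1B, 1-aligned)
1..2  lock  (1B, 1-aligned)
2..8  -- padding (6B)
8..32  cpu  (24B, 8-aligned)
within Config: length at 12
8 + 12 = 20

20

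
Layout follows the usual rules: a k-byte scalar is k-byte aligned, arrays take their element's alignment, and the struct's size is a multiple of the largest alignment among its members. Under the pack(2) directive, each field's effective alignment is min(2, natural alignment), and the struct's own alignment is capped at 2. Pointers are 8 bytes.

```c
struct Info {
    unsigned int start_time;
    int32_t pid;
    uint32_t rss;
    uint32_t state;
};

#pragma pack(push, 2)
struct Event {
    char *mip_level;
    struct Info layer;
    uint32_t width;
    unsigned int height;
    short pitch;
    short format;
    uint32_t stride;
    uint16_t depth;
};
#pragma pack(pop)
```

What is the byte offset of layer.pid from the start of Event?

Info: start_time at 0 (size 4, align 4) → ends 4; pid at 4 (size 4, align 4) → ends 8; rss at 8 (size 4, align 4) → ends 12; state at 12 (size 4, align 4) → ends 16; total 16 bytes, alignment 4
mip_level at 0 (size 8, align 2) → ends 8
layer at 8 (size 16, align 2) → ends 24
within Info: pid at 4
8 + 4 = 12

12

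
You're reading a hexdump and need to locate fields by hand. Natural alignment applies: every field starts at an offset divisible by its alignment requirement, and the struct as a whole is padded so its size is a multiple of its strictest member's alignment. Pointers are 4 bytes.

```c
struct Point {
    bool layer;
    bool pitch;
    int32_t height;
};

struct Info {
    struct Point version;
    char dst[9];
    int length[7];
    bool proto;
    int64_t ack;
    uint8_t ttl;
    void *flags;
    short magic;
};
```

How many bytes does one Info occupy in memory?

80 bytes

Point: 0..1  layer  (1B, 1-aligned); 1..2  pitch  (1B, 1-aligned); 2..4  -- padding (2B); 4..8  height  (4B, 4-aligned); sizeof = 8, alignof = 4
0..8  version  (8B, 4-aligned)
8..17  dst  (9B, 1-aligned)
17..20  -- padding (3B)
20..48  length  (28B, 4-aligned)
48..49  proto  (1B, 1-aligned)
49..56  -- padding (7B)
56..64  ack  (8B, 8-aligned)
64..65  ttl  (1B, 1-aligned)
65..68  -- padding (3B)
68..72  flags  (4B, 4-aligned)
72..74  magic  (2B, 2-aligned)
74..80  -- tail padding (6B)
sizeof = 80, alignof = 8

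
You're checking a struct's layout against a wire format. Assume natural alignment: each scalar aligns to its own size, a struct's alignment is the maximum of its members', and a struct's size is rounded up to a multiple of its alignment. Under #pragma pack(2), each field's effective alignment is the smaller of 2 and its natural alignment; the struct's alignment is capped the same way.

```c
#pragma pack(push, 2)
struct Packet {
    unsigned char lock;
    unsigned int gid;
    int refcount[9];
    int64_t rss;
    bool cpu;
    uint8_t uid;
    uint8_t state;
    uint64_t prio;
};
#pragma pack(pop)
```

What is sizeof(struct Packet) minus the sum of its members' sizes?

@0: lock [1B, align 1] → 1
+1 pad (align 2)
@2: gid [4B, align 2] → 6
@6: refcount [36B, align 2] → 42
@42: rss [8B, align 2] → 50
@50: cpu [1B, align 1] → 51
@51: uid [1B, align 1] → 52
@52: state [1B, align 1] → 53
+1 pad (align 2)
@54: prio [8B, align 2] → 62
size 62, align 2
data bytes 60, size 62 → padding 2

2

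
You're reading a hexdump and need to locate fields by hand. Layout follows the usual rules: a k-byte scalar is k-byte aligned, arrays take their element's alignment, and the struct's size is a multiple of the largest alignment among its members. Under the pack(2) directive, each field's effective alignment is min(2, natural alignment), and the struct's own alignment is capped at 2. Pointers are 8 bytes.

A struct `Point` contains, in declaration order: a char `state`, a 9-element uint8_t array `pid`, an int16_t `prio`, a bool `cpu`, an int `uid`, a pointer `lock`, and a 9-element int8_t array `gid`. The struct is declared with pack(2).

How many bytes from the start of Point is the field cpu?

@0: state [1B, align 1] → 1
@1: pid [9B, align 1] → 10
@10: prio [2B, align 2] → 12
@12: cpu [1B, align 1] → 13

12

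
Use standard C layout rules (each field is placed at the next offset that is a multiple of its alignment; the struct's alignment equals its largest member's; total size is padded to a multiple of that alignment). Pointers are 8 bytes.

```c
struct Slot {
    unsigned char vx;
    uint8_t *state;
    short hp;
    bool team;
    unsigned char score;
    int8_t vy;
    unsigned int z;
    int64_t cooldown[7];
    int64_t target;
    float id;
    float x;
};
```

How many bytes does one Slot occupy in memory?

vx at 0 (size 1, align 1) → ends 1
pad 7 to align 8 for state
state at 8 (size 8, align 8) → ends 16
hp at 16 (size 2, align 2) → ends 18
team at 18 (size 1, align 1) → ends 19
score at 19 (size 1, align 1) → ends 20
vy at 20 (size 1, align 1) → ends 21
pad 3 to align 4 for z
z at 24 (size 4, align 4) → ends 28
pad 4 to align 8 for cooldown
cooldown at 32 (size 56, align 8) → ends 88
target at 88 (size 8, align 8) → ends 96
id at 96 (size 4, align 4) → ends 100
x at 100 (size 4, align 4) → ends 104
total 104 bytes, alignment 8

104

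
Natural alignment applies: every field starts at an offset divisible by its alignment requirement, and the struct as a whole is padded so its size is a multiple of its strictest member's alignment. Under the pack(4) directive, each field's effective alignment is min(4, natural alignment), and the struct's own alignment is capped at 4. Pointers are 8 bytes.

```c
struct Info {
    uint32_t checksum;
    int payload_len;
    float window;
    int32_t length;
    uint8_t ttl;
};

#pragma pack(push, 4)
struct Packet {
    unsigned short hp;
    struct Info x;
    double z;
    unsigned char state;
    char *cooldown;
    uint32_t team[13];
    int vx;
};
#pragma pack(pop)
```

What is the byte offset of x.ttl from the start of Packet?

20

Info: @0: checksum [4B, align 4] → 4; @4: payload_len [4B, align 4] → 8; @8: window [4B, align 4] → 12; @12: length [4B, align 4] → 16; @16: ttl [1B, align 1] → 17; +3 tail pad (align 4); size 20, align 4
@0: hp [2B, align 2] → 2
+2 pad (align 4)
@4: x [20B, align 4] → 24
within Info: ttl at 16
4 + 16 = 20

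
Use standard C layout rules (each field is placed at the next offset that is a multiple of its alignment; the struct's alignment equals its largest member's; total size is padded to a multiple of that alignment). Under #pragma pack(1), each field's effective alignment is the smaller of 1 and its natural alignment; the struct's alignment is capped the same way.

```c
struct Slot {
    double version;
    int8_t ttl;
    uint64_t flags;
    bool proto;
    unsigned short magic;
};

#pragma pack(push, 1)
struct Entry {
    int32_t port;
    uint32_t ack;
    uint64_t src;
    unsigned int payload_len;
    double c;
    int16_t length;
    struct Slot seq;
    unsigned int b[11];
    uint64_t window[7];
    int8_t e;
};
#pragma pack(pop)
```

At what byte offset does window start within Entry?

106

Slot: version at 0 (size 8, align 8) → ends 8; ttl at 8 (size 1, align 1) → ends 9; pad 7 to align 8 for flags; flags at 16 (size 8, align 8) → ends 24; proto at 24 (size 1, align 1) → ends 25; pad 1 to align 2 for magic; magic at 26 (size 2, align 2) → ends 28; tail pad 4 to reach multiple of 8; total 32 bytes, alignment 8
port at 0 (size 4, align 1) → ends 4
ack at 4 (size 4, align 1) → ends 8
src at 8 (size 8, align 1) → ends 16
payload_len at 16 (size 4, align 1) → ends 20
c at 20 (size 8, align 1) → ends 28
length at 28 (size 2, align 1) → ends 30
seq at 30 (size 32, align 1) → ends 62
b at 62 (size 44, align 1) → ends 106
window at 106 (size 56, align 1) → ends 162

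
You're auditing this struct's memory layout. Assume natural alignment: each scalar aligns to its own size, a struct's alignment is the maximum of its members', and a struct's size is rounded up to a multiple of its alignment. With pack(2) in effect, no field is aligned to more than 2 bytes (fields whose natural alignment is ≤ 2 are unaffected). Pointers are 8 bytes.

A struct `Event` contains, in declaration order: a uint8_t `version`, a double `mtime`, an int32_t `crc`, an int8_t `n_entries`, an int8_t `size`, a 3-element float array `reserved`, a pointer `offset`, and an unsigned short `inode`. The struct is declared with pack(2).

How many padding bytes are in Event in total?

@0: version [1B, align 1] → 1
+1 pad (align 2)
@2: mtime [8B, align 2] → 10
@10: crc [4B, align 2] → 14
@14: n_entries [1B, align 1] → 15
@15: size [1B, align 1] → 16
@16: reserved [12B, align 2] → 28
@28: offset [8B, align 2] → 36
@36: inode [2B, align 2] → 38
size 38, align 2
data bytes 37, size 38 → padding 1

1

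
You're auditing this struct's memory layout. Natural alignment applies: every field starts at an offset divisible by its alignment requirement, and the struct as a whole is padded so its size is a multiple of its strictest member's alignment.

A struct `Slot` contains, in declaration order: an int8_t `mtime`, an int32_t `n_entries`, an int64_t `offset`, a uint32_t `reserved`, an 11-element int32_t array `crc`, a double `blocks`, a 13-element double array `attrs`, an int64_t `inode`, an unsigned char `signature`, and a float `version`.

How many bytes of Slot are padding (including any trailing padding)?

mtime at 0 (size 1, align 1) → ends 1
pad 3 to align 4 for n_entries
n_entries at 4 (size 4, align 4) → ends 8
offset at 8 (size 8, align 8) → ends 16
reserved at 16 (size 4, align 4) → ends 20
crc at 20 (size 44, align 4) → ends 64
blocks at 64 (size 8, align 8) → ends 72
attrs at 72 (size 104, align 8) → ends 176
inode at 176 (size 8, align 8) → ends 184
signature at 184 (size 1, align 1) → ends 185
pad 3 to align 4 for version
version at 188 (size 4, align 4) → ends 192
total 192 bytes, alignment 8
data bytes 186, size 192 → padding 6

6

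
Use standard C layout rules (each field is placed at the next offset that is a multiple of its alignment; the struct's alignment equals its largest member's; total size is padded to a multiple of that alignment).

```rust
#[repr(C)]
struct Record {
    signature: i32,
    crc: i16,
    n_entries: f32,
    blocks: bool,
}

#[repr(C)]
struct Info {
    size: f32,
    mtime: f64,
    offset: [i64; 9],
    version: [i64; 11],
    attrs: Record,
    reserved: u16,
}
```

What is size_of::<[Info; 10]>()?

2000

Record: @0: signature [4B, align 4] → 4; @4: crc [2B, align 2] → 6; +2 pad (align 4); @8: n_entries [4B, align 4] → 12; @12: blocks [1B, align 1] → 13; +3 tail pad (align 4); size 16, align 4
@0: size [4B, align 4] → 4
+4 pad (align 8)
@8: mtime [8B, align 8] → 16
@16: offset [72B, align 8] → 88
@88: version [88B, align 8] → 176
@176: attrs [16B, align 4] → 192
@192: reserved [2B, align 2] → 194
+6 tail pad (align 8)
size 200, align 8
array of 10: 10 × 200 = 2000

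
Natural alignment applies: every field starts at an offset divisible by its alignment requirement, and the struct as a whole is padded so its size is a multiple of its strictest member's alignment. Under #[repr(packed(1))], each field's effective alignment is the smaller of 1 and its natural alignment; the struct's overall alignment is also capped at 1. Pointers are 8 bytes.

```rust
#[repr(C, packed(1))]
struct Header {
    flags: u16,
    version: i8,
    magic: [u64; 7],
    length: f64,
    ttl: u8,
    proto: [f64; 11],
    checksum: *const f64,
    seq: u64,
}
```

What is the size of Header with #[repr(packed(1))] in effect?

0..2  flags  (2B, 1-aligned)
2..3  version  (1B, 1-aligned)
3..59  magic  (56B, 1-aligned)
59..67  length  (8B, 1-aligned)
67..68  ttl  (1B, 1-aligned)
68..156  proto  (88B, 1-aligned)
156..164  checksum  (8B, 1-aligned)
164..172  seq  (8B, 1-aligned)
sizeof = 172, alignof = 1

172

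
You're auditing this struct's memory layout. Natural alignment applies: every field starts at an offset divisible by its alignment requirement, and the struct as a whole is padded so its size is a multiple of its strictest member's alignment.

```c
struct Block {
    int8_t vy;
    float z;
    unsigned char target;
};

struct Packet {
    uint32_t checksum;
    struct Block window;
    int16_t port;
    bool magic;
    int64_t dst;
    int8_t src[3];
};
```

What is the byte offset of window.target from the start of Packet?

12

Block: @0: vy [1B, align 1] → 1; +3 pad (align 4); @4: z [4B, align 4] → 8; @8: target [1B, align 1] → 9; +3 tail pad (align 4); size 12, align 4
@0: checksum [4B, align 4] → 4
@4: window [12B, align 4] → 16
within Block: target at 8
4 + 8 = 12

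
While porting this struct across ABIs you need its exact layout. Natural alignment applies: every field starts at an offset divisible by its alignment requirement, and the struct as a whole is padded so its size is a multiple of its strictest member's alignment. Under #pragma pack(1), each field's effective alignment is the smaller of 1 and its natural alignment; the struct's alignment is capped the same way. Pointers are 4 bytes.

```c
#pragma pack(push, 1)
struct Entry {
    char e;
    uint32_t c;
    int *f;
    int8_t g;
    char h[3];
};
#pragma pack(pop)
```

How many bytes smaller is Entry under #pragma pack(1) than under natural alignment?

3

natural layout:
  e at 0 (size 1, align 1) → ends 1
  pad 3 to align 4 for c
  c at 4 (size 4, align 4) → ends 8
  f at 8 (size 4, align 4) → ends 12
  g at 12 (size 1, align 1) → ends 13
  h at 13 (size 3, align 1) → ends 16
  total 16 bytes, alignment 4
packed(1) layout:
  e at 0 (size 1, align 1) → ends 1
  c at 1 (size 4, align 1) → ends 5
  f at 5 (size 4, align 1) → ends 9
  g at 9 (size 1, align 1) → ends 10
  h at 10 (size 3, align 1) → ends 13
  total 13 bytes, alignment 1
16 − 13 = 3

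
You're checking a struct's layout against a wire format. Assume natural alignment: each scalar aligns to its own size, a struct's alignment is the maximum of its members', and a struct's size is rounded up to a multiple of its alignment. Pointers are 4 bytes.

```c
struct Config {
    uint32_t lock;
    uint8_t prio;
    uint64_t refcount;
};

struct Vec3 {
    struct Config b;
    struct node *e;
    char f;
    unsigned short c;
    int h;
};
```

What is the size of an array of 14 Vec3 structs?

448

Config: lock at 0 (size 4, align 4) → ends 4; prio at 4 (size 1, align 1) → ends 5; pad 3 to align 8 for refcount; refcount at 8 (size 8, align 8) → ends 16; total 16 bytes, alignment 8
b at 0 (size 16, align 8) → ends 16
e at 16 (size 4, align 4) → ends 20
f at 20 (size 1, align 1) → ends 21
pad 1 to align 2 for c
c at 22 (size 2, align 2) → ends 24
h at 24 (size 4, align 4) → ends 28
tail pad 4 to reach multiple of 8
total 32 bytes, alignment 8
array of 14: 14 × 32 = 448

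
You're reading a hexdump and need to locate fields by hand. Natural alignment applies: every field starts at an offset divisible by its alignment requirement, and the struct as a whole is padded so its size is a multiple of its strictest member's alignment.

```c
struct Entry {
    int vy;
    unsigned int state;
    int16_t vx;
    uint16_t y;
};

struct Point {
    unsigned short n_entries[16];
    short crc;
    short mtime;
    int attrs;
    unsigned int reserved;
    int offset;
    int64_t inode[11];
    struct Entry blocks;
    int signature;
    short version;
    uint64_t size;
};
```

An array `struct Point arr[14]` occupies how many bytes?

2352

Entry: 0..4  vy  (4B, 4-aligned); 4..8  state  (4B, 4-aligned); 8..10  vx  (2B, 2-aligned); 10..12  y  (2B, 2-aligned); sizeof = 12, alignof = 4
0..32  n_entries  (32B, 2-aligned)
32..34  crc  (2B, 2-aligned)
34..36  mtime  (2B, 2-aligned)
36..40  attrs  (4B, 4-aligned)
40..44  reserved  (4B, 4-aligned)
44..48  offset  (4B, 4-aligned)
48..136  inode  (88B, 8-aligned)
136..148  blocks  (12B, 4-aligned)
148..152  signature  (4B, 4-aligned)
152..154  version  (2B, 2-aligned)
154..160  -- padding (6B)
160..168  size  (8B, 8-aligned)
sizeof = 168, alignof = 8
array of 14: 14 × 168 = 2352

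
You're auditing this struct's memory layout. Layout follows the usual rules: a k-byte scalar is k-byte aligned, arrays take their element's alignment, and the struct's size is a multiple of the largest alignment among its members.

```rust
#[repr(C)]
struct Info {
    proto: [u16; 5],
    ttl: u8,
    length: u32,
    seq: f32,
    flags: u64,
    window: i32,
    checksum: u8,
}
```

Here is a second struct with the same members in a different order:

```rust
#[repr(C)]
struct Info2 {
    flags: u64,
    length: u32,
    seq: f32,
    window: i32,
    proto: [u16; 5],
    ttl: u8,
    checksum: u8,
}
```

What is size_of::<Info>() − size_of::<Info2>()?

@0: proto [10B, align 2] → 10
@10: ttl [1B, align 1] → 11
+1 pad (align 4)
@12: length [4B, align 4] → 16
@16: seq [4B, align 4] → 20
+4 pad (align 8)
@24: flags [8B, align 8] → 32
@32: window [4B, align 4] → 36
@36: checksum [1B, align 1] → 37
+3 tail pad (align 8)
size 40, align 8
— Info2 —
@0: flags [8B, align 8] → 8
@8: length [4B, align 4] → 12
@12: seq [4B, align 4] → 16
@16: window [4B, align 4] → 20
@20: proto [10B, align 2] → 30
@30: ttl [1B, align 1] → 31
@31: checksum [1B, align 1] → 32
size 32, align 8
40 − 32 = 8

8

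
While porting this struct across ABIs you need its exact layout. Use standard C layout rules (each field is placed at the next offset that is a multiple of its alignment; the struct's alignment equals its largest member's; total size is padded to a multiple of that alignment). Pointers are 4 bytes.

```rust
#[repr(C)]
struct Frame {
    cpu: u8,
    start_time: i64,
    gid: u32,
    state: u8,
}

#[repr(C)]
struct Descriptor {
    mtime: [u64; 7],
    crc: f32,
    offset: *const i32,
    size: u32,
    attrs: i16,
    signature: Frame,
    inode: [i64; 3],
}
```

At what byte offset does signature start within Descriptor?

Frame: cpu at 0 (size 1, align 1) → ends 1; pad 7 to align 8 for start_time; start_time at 8 (size 8, align 8) → ends 16; gid at 16 (size 4, align 4) → ends 20; state at 20 (size 1, align 1) → ends 21; tail pad 3 to reach multiple of 8; total 24 bytes, alignment 8
mtime at 0 (size 56, align 8) → ends 56
crc at 56 (size 4, align 4) → ends 60
offset at 60 (size 4, align 4) → ends 64
size at 64 (size 4, align 4) → ends 68
attrs at 68 (size 2, align 2) → ends 70
pad 2 to align 8 for signature
signature at 72 (size 24, align 8) → ends 96

72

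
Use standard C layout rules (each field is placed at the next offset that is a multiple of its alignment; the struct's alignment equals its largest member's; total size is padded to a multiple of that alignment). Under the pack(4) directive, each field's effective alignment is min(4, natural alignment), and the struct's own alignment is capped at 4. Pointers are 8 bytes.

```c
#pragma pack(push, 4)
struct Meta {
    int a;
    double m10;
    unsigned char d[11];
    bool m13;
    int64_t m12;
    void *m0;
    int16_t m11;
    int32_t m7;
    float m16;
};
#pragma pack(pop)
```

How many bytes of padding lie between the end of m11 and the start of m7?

a at 0 (size 4, align 4) → ends 4
m10 at 4 (size 8, align 4) → ends 12
d at 12 (size 11, align 1) → ends 23
m13 at 23 (size 1, align 1) → ends 24
m12 at 24 (size 8, align 4) → ends 32
m0 at 32 (size 8, align 4) → ends 40
m11 at 40 (size 2, align 2) → ends 42
pad 2 to align 4 for m7
m7 at 44 (size 4, align 4) → ends 48

2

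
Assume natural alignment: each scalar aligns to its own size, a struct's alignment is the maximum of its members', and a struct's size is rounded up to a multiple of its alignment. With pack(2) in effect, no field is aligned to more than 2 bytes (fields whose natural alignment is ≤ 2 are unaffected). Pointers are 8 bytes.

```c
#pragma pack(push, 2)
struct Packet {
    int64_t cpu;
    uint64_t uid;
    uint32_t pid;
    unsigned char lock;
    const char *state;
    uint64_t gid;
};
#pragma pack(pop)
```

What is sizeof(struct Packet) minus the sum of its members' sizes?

cpu at 0 (size 8, align 2) → ends 8
uid at 8 (size 8, align 2) → ends 16
pid at 16 (size 4, align 2) → ends 20
lock at 20 (size 1, align 1) → ends 21
pad 1 to align 2 for state
state at 22 (size 8, align 2) → ends 30
gid at 30 (size 8, align 2) → ends 38
total 38 bytes, alignment 2
data bytes 37, size 38 → padding 1

1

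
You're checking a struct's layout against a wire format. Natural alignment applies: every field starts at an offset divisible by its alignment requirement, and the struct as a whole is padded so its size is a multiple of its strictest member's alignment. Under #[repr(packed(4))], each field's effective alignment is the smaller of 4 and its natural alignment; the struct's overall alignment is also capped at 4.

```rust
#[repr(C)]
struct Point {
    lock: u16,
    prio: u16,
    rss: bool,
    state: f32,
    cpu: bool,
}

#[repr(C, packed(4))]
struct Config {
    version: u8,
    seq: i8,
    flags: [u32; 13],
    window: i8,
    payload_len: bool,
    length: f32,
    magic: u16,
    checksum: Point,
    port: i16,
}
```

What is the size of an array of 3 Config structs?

Point: @0: lock [2B, align 2] → 2; @2: prio [2B, align 2] → 4; @4: rss [1B, align 1] → 5; +3 pad (align 4); @8: state [4B, align 4] → 12; @12: cpu [1B, align 1] → 13; +3 tail pad (align 4); size 16, align 4
@0: version [1B, align 1] → 1
@1: seq [1B, align 1] → 2
+2 pad (align 4)
@4: flags [52B, align 4] → 56
@56: window [1B, align 1] → 57
@57: payload_len [1B, align 1] → 58
+2 pad (align 4)
@60: length [4B, align 4] → 64
@64: magic [2B, align 2] → 66
+2 pad (align 4)
@68: checksum [16B, align 4] → 84
@84: port [2B, align 2] → 86
+2 tail pad (align 4)
size 88, align 4
array of 3: 3 × 88 = 264

264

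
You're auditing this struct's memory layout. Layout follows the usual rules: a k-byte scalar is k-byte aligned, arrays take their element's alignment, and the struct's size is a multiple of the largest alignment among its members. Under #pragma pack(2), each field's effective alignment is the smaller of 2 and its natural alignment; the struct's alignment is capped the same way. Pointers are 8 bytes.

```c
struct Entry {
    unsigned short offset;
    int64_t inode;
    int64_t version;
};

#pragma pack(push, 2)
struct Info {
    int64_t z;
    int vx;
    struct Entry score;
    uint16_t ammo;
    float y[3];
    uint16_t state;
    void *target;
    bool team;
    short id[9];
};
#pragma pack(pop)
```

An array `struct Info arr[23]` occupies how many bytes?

1840

Entry: @0: offset [2B, align 2] → 2; +6 pad (align 8); @8: inode [8B, align 8] → 16; @16: version [8B, align 8] → 24; size 24, align 8
@0: z [8B, align 2] → 8
@8: vx [4B, align 2] → 12
@12: score [24B, align 2] → 36
@36: ammo [2B, align 2] → 38
@38: y [12B, align 2] → 50
@50: state [2B, align 2] → 52
@52: target [8B, align 2] → 60
@60: team [1B, align 1] → 61
+1 pad (align 2)
@62: id [18B, align 2] → 80
size 80, align 2
array of 23: 23 × 80 = 1840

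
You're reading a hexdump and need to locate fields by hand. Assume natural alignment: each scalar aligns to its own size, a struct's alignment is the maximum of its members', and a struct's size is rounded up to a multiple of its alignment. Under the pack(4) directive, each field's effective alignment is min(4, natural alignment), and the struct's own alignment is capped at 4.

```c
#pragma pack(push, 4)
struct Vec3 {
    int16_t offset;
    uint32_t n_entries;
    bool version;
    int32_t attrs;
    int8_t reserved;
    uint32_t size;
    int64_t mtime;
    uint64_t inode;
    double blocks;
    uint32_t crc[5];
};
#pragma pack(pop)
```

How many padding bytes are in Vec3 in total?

8

0..2  offset  (2B, 2-aligned)
2..4  -- padding (2B)
4..8  n_entries  (4B, 4-aligned)
8..9  version  (1B, 1-aligned)
9..12  -- padding (3B)
12..16  attrs  (4B, 4-aligned)
16..17  reserved  (1B, 1-aligned)
17..20  -- padding (3B)
20..24  size  (4B, 4-aligned)
24..32  mtime  (8B, 4-aligned)
32..40  inode  (8B, 4-aligned)
40..48  blocks  (8B, 4-aligned)
48..68  crc  (20B, 4-aligned)
sizeof = 68, alignof = 4
data bytes 60, size 68 → padding 8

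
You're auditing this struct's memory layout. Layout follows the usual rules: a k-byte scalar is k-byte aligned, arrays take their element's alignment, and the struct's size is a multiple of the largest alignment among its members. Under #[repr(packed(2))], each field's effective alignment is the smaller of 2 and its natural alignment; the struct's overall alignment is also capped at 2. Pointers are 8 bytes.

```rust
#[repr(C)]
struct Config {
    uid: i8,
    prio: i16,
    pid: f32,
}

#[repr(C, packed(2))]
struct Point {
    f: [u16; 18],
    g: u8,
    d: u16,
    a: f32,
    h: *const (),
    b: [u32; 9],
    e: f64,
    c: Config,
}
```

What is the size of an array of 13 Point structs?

Config: 0..1  uid  (1B, 1-aligned); 1..2  -- padding (1B); 2..4  prio  (2B, 2-aligned); 4..8  pid  (4B, 4-aligned); sizeof = 8, alignof = 4
0..36  f  (36B, 2-aligned)
36..37  g  (1B, 1-aligned)
37..38  -- padding (1B)
38..40  d  (2B, 2-aligned)
40..44  a  (4B, 2-aligned)
44..52  h  (8B, 2-aligned)
52..88  b  (36B, 2-aligned)
88..96  e  (8B, 2-aligned)
96..104  c  (8B, 2-aligned)
sizeof = 104, alignof = 2
array of 13: 13 × 104 = 1352

1352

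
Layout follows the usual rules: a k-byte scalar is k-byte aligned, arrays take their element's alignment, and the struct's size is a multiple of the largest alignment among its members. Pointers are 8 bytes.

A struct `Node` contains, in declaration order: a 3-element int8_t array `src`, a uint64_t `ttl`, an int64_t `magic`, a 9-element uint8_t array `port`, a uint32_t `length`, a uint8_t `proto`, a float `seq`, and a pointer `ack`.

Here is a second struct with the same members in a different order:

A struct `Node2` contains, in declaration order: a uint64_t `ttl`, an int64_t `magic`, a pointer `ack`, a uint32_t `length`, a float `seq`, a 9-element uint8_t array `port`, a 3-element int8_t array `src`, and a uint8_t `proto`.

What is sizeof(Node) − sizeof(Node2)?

@0: src [3B, align 1] → 3
+5 pad (align 8)
@8: ttl [8B, align 8] → 16
@16: magic [8B, align 8] → 24
@24: port [9B, align 1] → 33
+3 pad (align 4)
@36: length [4B, align 4] → 40
@40: proto [1B, align 1] → 41
+3 pad (align 4)
@44: seq [4B, align 4] → 48
@48: ack [8B, align 8] → 56
size 56, align 8
— Node2 —
@0: ttl [8B, align 8] → 8
@8: magic [8B, align 8] → 16
@16: ack [8B, align 8] → 24
@24: length [4B, align 4] → 28
@28: seq [4B, align 4] → 32
@32: port [9B, align 1] → 41
@41: src [3B, align 1] → 44
@44: proto [1B, align 1] → 45
+3 tail pad (align 8)
size 48, align 8
56 − 48 = 8

8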